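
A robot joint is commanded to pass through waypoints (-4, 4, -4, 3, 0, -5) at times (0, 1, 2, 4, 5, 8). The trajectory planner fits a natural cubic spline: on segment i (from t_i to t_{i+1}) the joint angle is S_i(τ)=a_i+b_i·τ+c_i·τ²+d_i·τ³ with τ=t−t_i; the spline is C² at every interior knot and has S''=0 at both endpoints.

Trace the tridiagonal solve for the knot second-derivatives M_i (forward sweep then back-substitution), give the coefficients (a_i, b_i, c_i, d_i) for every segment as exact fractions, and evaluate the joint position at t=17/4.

  seg 0: a=-4 b=73627/5718 c=0 d=-27883/5718
  seg 1: a=4 b=-5011/2859 c=-27883/1906 d=47927/5718
  seg 2: a=-4 b=-33539/5718 c=10022/953 d=-8339/2859
  seg 3: a=3 b=6853/5718 c=-6656/953 d=15929/5718
  seg 4: a=0 b=-12616/2859 c=2617/1906 d=-2617/17154
S(17/4) = 354563/121984

Δ: Δ0=8, Δ1=-8, Δ2=7/2, Δ3=-3, Δ4=-5/3
row 1: diag=4, rhs=-96; c'=1/4, d'=-24
row 2: denom=6−1·1/4=23/4; d'=(69−1·-24)/(23/4)=372/23
row 3: denom=6−2·8/23=122/23; d'=(-39−2·372/23)/(122/23)=-1641/122
row 4: denom=8−1·23/122=953/122; d'=(8−1·-1641/122)/(953/122)=2617/953
back: M4=2617/953
back: M3=-1641/122−23/122·2617/953=-13312/953
back: M2=372/23−8/23·-13312/953=20044/953
back: M1=-24−1/4·20044/953=-27883/953
M: M0=0, M1=-27883/953, M2=20044/953, M3=-13312/953, M4=2617/953, M5=0
seg 0: a=-4, c=M0/2=0, d=(M1−M0)/(6·1)=-27883/5718, b=Δ0−h0·(2M0+M1)/6=73627/5718
seg 1: a=4, c=M1/2=-27883/1906, d=(M2−M1)/(6·1)=47927/5718, b=Δ1−h1·(2M1+M2)/6=-5011/2859
seg 2: a=-4, c=M2/2=10022/953, d=(M3−M2)/(6·2)=-8339/2859, b=Δ2−h2·(2M2+M3)/6=-33539/5718
seg 3: a=3, c=M3/2=-6656/953, d=(M4−M3)/(6·1)=15929/5718, b=Δ3−h3·(2M3+M4)/6=6853/5718
seg 4: a=0, c=M4/2=2617/1906, d=(M5−M4)/(6·3)=-2617/17154, b=Δ4−h4·(2M4+M5)/6=-12616/2859
t_q=17/4 → seg 3, τ=1/4; S=3+6853/5718·τ+-6656/953·τ²+15929/5718·τ³=354563/121984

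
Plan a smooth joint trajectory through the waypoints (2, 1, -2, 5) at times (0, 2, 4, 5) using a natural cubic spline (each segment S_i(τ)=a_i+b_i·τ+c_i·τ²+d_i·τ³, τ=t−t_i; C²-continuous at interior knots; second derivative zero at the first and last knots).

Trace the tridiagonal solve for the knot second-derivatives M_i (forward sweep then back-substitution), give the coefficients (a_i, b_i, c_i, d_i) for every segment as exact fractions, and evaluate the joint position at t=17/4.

Δ: Δ0=-1/2, Δ1=-3/2, Δ2=7
row 1: diag=8, rhs=-6; c'=1/4, d'=-3/4
row 2: denom=6−2·1/4=11/2; d'=(51−2·-3/4)/(11/2)=105/11
back: M2=105/11
back: M1=-3/4−1/4·105/11=-69/22
M: M0=0, M1=-69/22, M2=105/11, M3=0
seg 0: a=2, c=M0/2=0, d=(M1−M0)/(6·2)=-23/88, b=Δ0−h0·(2M0+M1)/6=6/11
seg 1: a=1, c=M1/2=-69/44, d=(M2−M1)/(6·2)=93/88, b=Δ1−h1·(2M1+M2)/6=-57/22
seg 2: a=-2, c=M2/2=105/22, d=(M3−M2)/(6·1)=-35/22, b=Δ2−h2·(2M2+M3)/6=42/11
t_q=17/4 → seg 2, τ=1/4; S=-2+42/11·τ+105/22·τ²+-35/22·τ³=-1087/1408

  seg 0: a=2 b=6/11 c=0 d=-23/88
  seg 1: a=1 b=-57/22 c=-69/44 d=93/88
  seg 2: a=-2 b=42/11 c=105/22 d=-35/22
S(17/4) = -1087/1408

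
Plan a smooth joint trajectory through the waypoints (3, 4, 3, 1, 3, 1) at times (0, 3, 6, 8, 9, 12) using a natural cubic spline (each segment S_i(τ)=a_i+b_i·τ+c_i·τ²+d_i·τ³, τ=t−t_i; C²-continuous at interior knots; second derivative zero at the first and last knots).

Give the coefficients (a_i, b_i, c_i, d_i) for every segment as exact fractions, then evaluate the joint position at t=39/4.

Δ: Δ0=1/3, Δ1=-1/3, Δ2=-1, Δ3=2, Δ4=-2/3
row 1: diag=12, rhs=-4; c'=1/4, d'=-1/3
row 2: denom=10−3·1/4=37/4; d'=(-4−3·-1/3)/(37/4)=-12/37
row 3: denom=6−2·8/37=206/37; d'=(18−2·-12/37)/(206/37)=345/103
row 4: denom=8−1·37/206=1611/206; d'=(-16−1·345/103)/(1611/206)=-3986/1611
back: M4=-3986/1611
back: M3=345/103−37/206·-3986/1611=6112/1611
back: M2=-12/37−8/37·6112/1611=-1844/1611
back: M1=-1/3−1/4·-1844/1611=-76/1611
M: M0=0, M1=-76/1611, M2=-1844/1611, M3=6112/1611, M4=-3986/1611, M5=0
seg 0: a=3, c=M0/2=0, d=(M1−M0)/(6·3)=-38/14499, b=Δ0−h0·(2M0+M1)/6=575/1611
seg 1: a=4, c=M1/2=-38/1611, d=(M2−M1)/(6·3)=-884/14499, b=Δ1−h1·(2M1+M2)/6=461/1611
seg 2: a=3, c=M2/2=-922/1611, d=(M3−M2)/(6·2)=221/537, b=Δ2−h2·(2M2+M3)/6=-2419/1611
seg 3: a=1, c=M3/2=3056/1611, d=(M4−M3)/(6·1)=-187/179, b=Δ3−h3·(2M3+M4)/6=1849/1611
seg 4: a=3, c=M4/2=-1993/1611, d=(M5−M4)/(6·3)=1993/14499, b=Δ4−h4·(2M4+M5)/6=2912/1611
t_q=39/4 → seg 4, τ=3/4; S=3+2912/1611·τ+-1993/1611·τ²+1993/14499·τ³=42591/11456

  seg 0: a=3 b=575/1611 c=0 d=-38/14499
  seg 1: a=4 b=461/1611 c=-38/1611 d=-884/14499
  seg 2: a=3 b=-2419/1611 c=-922/1611 d=221/537
  seg 3: a=1 b=1849/1611 c=3056/1611 d=-187/179
  seg 4: a=3 b=2912/1611 c=-1993/1611 d=1993/14499
S(39/4) = 42591/11456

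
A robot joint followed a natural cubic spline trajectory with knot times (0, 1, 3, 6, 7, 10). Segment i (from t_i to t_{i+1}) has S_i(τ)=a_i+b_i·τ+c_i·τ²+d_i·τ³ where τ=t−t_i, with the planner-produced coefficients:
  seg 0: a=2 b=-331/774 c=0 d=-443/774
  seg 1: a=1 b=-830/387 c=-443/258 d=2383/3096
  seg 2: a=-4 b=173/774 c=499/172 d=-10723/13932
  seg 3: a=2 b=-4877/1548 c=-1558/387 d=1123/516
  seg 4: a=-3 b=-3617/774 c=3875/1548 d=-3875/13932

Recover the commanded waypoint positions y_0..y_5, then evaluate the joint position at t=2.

y_0=2 y_1=1 y_2=-4 y_3=2 y_4=-3 y_5=-2
S(2) = -2159/1032

y_0 = S_0(0) = a_0 = 2
y_1 = S_1(0) = a_1 = 1
y_2 = S_2(0) = a_2 = -4
y_3 = S_3(0) = a_3 = 2
y_4 = S_4(0) = a_4 = -3
y_5 = S_4(3) = -2
t_q=2 is in segment 1 (τ=1); S_1(τ)=-2159/1032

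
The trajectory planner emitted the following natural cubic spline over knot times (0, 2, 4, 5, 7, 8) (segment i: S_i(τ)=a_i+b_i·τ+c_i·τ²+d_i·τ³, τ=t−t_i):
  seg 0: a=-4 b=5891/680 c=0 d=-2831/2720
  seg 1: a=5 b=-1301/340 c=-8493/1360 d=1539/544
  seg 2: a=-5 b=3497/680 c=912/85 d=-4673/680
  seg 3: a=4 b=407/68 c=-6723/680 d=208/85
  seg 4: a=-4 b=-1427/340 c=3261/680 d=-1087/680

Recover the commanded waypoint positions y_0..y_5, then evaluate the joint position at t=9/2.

y_0=-4 y_1=5 y_2=-5 y_3=4 y_4=-4 y_5=-5
S(9/2) = -3293/5440

y_0 = S_0(0) = a_0 = -4
y_1 = S_1(0) = a_1 = 5
y_2 = S_2(0) = a_2 = -5
y_3 = S_3(0) = a_3 = 4
y_4 = S_4(0) = a_4 = -4
y_5 = S_4(1) = -5
t_q=9/2 is in segment 2 (τ=1/2); S_2(τ)=-3293/5440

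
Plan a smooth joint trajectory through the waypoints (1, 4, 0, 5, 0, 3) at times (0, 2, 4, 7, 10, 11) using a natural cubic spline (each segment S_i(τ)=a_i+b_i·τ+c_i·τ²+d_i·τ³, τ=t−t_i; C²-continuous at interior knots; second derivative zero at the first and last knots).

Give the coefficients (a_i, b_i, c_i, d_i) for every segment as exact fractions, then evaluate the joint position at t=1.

Δ: Δ0=3/2, Δ1=-2, Δ2=5/3, Δ3=-5/3, Δ4=3
row 1: diag=8, rhs=-21; c'=1/4, d'=-21/8
row 2: denom=10−2·1/4=19/2; d'=(22−2·-21/8)/(19/2)=109/38
row 3: denom=12−3·6/19=210/19; d'=(-20−3·109/38)/(210/19)=-1087/420
row 4: denom=8−3·19/70=503/70; d'=(28−3·-1087/420)/(503/70)=5007/1006
back: M4=5007/1006
back: M3=-1087/420−19/70·5007/1006=-5944/1509
back: M2=109/38−6/19·-5944/1509=4137/1006
back: M1=-21/8−1/4·4137/1006=-3675/1006
M: M0=0, M1=-3675/1006, M2=4137/1006, M3=-5944/1509, M4=5007/1006, M5=0
seg 0: a=1, c=M0/2=0, d=(M1−M0)/(6·2)=-1225/4024, b=Δ0−h0·(2M0+M1)/6=1367/503
seg 1: a=4, c=M1/2=-3675/2012, d=(M2−M1)/(6·2)=651/1006, b=Δ1−h1·(2M1+M2)/6=-941/1006
seg 2: a=0, c=M2/2=4137/2012, d=(M3−M2)/(6·3)=-24299/54324, b=Δ2−h2·(2M2+M3)/6=-479/1006
seg 3: a=5, c=M3/2=-2972/1509, d=(M4−M3)/(6·3)=26909/54324, b=Δ3−h3·(2M3+M4)/6=-435/2012
seg 4: a=0, c=M4/2=5007/2012, d=(M5−M4)/(6·1)=-1669/2012, b=Δ4−h4·(2M4+M5)/6=1349/1006
t_q=1 → seg 0, τ=1; S=1+1367/503·τ+0·τ²+-1225/4024·τ³=13735/4024

  seg 0: a=1 b=1367/503 c=0 d=-1225/4024
  seg 1: a=4 b=-941/1006 c=-3675/2012 d=651/1006
  seg 2: a=0 b=-479/1006 c=4137/2012 d=-24299/54324
  seg 3: a=5 b=-435/2012 c=-2972/1509 d=26909/54324
  seg 4: a=0 b=1349/1006 c=5007/2012 d=-1669/2012
S(1) = 13735/4024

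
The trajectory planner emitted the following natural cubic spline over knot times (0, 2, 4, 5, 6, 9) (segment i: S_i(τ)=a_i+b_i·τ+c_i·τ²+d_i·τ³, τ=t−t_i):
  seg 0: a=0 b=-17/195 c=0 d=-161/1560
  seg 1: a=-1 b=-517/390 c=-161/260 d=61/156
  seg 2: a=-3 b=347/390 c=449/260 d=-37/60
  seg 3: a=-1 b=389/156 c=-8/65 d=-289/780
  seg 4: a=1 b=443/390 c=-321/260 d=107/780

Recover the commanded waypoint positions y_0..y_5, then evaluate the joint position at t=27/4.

y_0 = S_0(0) = a_0 = 0
y_1 = S_1(0) = a_1 = -1
y_2 = S_2(0) = a_2 = -3
y_3 = S_3(0) = a_3 = -1
y_4 = S_4(0) = a_4 = 1
y_5 = S_4(3) = -3
t_q=27/4 is in segment 4 (τ=3/4); S_4(τ)=20223/16640

y_0=0 y_1=-1 y_2=-3 y_3=-1 y_4=1 y_5=-3
S(27/4) = 20223/16640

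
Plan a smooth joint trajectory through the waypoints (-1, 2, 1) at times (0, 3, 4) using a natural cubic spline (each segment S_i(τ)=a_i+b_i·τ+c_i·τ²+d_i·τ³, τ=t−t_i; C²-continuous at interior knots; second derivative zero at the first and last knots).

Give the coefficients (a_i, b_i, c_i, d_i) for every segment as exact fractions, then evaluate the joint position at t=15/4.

Δ: Δ0=1, Δ1=-1
row 1: diag=8, rhs=-12; c'=1/8, d'=-3/2
back: M1=-3/2
M: M0=0, M1=-3/2, M2=0
seg 0: a=-1, c=M0/2=0, d=(M1−M0)/(6·3)=-1/12, b=Δ0−h0·(2M0+M1)/6=7/4
seg 1: a=2, c=M1/2=-3/4, d=(M2−M1)/(6·1)=1/4, b=Δ1−h1·(2M1+M2)/6=-1/2
t_q=15/4 → seg 1, τ=3/4; S=2+-1/2·τ+-3/4·τ²+1/4·τ³=335/256

  seg 0: a=-1 b=7/4 c=0 d=-1/12
  seg 1: a=2 b=-1/2 c=-3/4 d=1/4
S(15/4) = 335/256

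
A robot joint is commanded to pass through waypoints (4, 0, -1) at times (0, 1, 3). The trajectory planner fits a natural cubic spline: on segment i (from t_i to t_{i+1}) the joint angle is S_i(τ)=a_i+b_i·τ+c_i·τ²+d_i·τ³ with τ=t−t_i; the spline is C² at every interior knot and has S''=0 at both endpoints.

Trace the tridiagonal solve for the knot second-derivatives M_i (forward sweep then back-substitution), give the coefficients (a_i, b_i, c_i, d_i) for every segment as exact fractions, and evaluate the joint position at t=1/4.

  seg 0: a=4 b=-55/12 c=0 d=7/12
  seg 1: a=0 b=-17/6 c=7/4 d=-7/24
S(1/4) = 733/256

Δ: Δ0=-4, Δ1=-1/2
row 1: diag=6, rhs=21; c'=1/3, d'=7/2
back: M1=7/2
M: M0=0, M1=7/2, M2=0
seg 0: a=4, c=M0/2=0, d=(M1−M0)/(6·1)=7/12, b=Δ0−h0·(2M0+M1)/6=-55/12
seg 1: a=0, c=M1/2=7/4, d=(M2−M1)/(6·2)=-7/24, b=Δ1−h1·(2M1+M2)/6=-17/6
t_q=1/4 → seg 0, τ=1/4; S=4+-55/12·τ+0·τ²+7/12·τ³=733/256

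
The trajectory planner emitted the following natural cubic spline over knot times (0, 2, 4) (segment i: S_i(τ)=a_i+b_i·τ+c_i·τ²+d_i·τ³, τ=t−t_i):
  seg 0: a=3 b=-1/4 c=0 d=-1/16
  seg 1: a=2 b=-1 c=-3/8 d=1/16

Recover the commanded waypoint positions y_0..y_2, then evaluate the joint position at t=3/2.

y_0 = S_0(0) = a_0 = 3
y_1 = S_1(0) = a_1 = 2
y_2 = S_1(2) = -1
t_q=3/2 is in segment 0 (τ=3/2); S_0(τ)=309/128

y_0=3 y_1=2 y_2=-1
S(3/2) = 309/128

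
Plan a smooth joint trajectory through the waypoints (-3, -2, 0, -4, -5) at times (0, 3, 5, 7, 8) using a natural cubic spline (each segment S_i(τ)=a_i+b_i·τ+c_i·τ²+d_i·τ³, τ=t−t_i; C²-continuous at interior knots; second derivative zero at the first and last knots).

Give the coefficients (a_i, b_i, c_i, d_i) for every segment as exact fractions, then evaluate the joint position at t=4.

Δ: Δ0=1/3, Δ1=1, Δ2=-2, Δ3=-1
row 1: diag=10, rhs=4; c'=1/5, d'=2/5
row 2: denom=8−2·1/5=38/5; d'=(-18−2·2/5)/(38/5)=-47/19
row 3: denom=6−2·5/19=104/19; d'=(6−2·-47/19)/(104/19)=2
back: M3=2
back: M2=-47/19−5/19·2=-3
back: M1=2/5−1/5·-3=1
M: M0=0, M1=1, M2=-3, M3=2, M4=0
seg 0: a=-3, c=M0/2=0, d=(M1−M0)/(6·3)=1/18, b=Δ0−h0·(2M0+M1)/6=-1/6
seg 1: a=-2, c=M1/2=1/2, d=(M2−M1)/(6·2)=-1/3, b=Δ1−h1·(2M1+M2)/6=4/3
seg 2: a=0, c=M2/2=-3/2, d=(M3−M2)/(6·2)=5/12, b=Δ2−h2·(2M2+M3)/6=-2/3
seg 3: a=-4, c=M3/2=1, d=(M4−M3)/(6·1)=-1/3, b=Δ3−h3·(2M3+M4)/6=-5/3
t_q=4 → seg 1, τ=1; S=-2+4/3·τ+1/2·τ²+-1/3·τ³=-1/2

  seg 0: a=-3 b=-1/6 c=0 d=1/18
  seg 1: a=-2 b=4/3 c=1/2 d=-1/3
  seg 2: a=0 b=-2/3 c=-3/2 d=5/12
  seg 3: a=-4 b=-5/3 c=1 d=-1/3
S(4) = -1/2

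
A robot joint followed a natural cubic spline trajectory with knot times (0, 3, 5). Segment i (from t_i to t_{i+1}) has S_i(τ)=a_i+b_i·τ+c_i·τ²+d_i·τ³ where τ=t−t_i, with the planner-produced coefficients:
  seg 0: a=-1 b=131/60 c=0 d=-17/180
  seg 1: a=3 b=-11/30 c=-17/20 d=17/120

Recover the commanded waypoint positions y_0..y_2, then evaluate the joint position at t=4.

y_0 = S_0(0) = a_0 = -1
y_1 = S_1(0) = a_1 = 3
y_2 = S_1(2) = 0
t_q=4 is in segment 1 (τ=1); S_1(τ)=77/40

y_0=-1 y_1=3 y_2=0
S(4) = 77/40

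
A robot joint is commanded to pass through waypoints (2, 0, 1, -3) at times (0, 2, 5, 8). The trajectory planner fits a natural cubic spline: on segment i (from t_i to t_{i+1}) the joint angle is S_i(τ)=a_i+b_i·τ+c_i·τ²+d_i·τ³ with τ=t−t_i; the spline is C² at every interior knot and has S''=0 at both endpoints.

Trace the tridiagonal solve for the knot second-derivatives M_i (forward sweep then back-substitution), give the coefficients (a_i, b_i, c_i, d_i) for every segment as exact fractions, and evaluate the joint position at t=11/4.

  seg 0: a=2 b=-51/37 c=0 d=7/74
  seg 1: a=0 b=-9/37 c=21/37 d=-125/999
  seg 2: a=1 b=-8/37 c=-62/111 d=62/999
S(11/4) = 199/2368

Δ: Δ0=-1, Δ1=1/3, Δ2=-4/3
row 1: diag=10, rhs=8; c'=3/10, d'=4/5
row 2: denom=12−3·3/10=111/10; d'=(-10−3·4/5)/(111/10)=-124/111
back: M2=-124/111
back: M1=4/5−3/10·-124/111=42/37
M: M0=0, M1=42/37, M2=-124/111, M3=0
seg 0: a=2, c=M0/2=0, d=(M1−M0)/(6·2)=7/74, b=Δ0−h0·(2M0+M1)/6=-51/37
seg 1: a=0, c=M1/2=21/37, d=(M2−M1)/(6·3)=-125/999, b=Δ1−h1·(2M1+M2)/6=-9/37
seg 2: a=1, c=M2/2=-62/111, d=(M3−M2)/(6·3)=62/999, b=Δ2−h2·(2M2+M3)/6=-8/37
t_q=11/4 → seg 1, τ=3/4; S=0+-9/37·τ+21/37·τ²+-125/999·τ³=199/2368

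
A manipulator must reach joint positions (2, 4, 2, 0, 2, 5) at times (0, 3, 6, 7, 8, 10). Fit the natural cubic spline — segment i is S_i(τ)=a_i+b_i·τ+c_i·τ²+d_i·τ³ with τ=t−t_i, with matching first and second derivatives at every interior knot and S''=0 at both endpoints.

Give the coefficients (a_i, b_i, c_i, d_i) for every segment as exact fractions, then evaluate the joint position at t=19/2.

Δ: Δ0=2/3, Δ1=-2/3, Δ2=-2, Δ3=2, Δ4=3/2
row 1: diag=12, rhs=-8; c'=1/4, d'=-2/3
row 2: denom=8−3·1/4=29/4; d'=(-8−3·-2/3)/(29/4)=-24/29
row 3: denom=4−1·4/29=112/29; d'=(24−1·-24/29)/(112/29)=45/7
row 4: denom=6−1·29/112=643/112; d'=(-3−1·45/7)/(643/112)=-1056/643
back: M4=-1056/643
back: M3=45/7−29/112·-1056/643=4407/643
back: M2=-24/29−4/29·4407/643=-1140/643
back: M1=-2/3−1/4·-1140/643=-431/1929
M: M0=0, M1=-431/1929, M2=-1140/643, M3=4407/643, M4=-1056/643, M5=0
seg 0: a=2, c=M0/2=0, d=(M1−M0)/(6·3)=-431/34722, b=Δ0−h0·(2M0+M1)/6=1001/1286
seg 1: a=4, c=M1/2=-431/3858, d=(M2−M1)/(6·3)=-2989/34722, b=Δ1−h1·(2M1+M2)/6=285/643
seg 2: a=2, c=M2/2=-570/643, d=(M3−M2)/(6·1)=1849/1286, b=Δ2−h2·(2M2+M3)/6=-3281/1286
seg 3: a=0, c=M3/2=4407/1286, d=(M4−M3)/(6·1)=-1821/1286, b=Δ3−h3·(2M3+M4)/6=-7/643
seg 4: a=2, c=M4/2=-528/643, d=(M5−M4)/(6·2)=88/643, b=Δ4−h4·(2M4+M5)/6=3337/1286
t_q=19/2 → seg 4, τ=3/2; S=2+3337/1286·τ+-528/643·τ²+88/643·τ³=11591/2572

  seg 0: a=2 b=1001/1286 c=0 d=-431/34722
  seg 1: a=4 b=285/643 c=-431/3858 d=-2989/34722
  seg 2: a=2 b=-3281/1286 c=-570/643 d=1849/1286
  seg 3: a=0 b=-7/643 c=4407/1286 d=-1821/1286
  seg 4: a=2 b=3337/1286 c=-528/643 d=88/643
S(19/2) = 11591/2572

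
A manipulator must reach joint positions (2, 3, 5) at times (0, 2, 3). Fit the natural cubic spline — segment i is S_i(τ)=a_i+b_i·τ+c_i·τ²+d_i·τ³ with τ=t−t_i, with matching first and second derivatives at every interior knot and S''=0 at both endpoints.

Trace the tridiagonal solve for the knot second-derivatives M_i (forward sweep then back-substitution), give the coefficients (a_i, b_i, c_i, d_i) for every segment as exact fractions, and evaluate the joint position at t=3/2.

  seg 0: a=2 b=0 c=0 d=1/8
  seg 1: a=3 b=3/2 c=3/4 d=-1/4
S(3/2) = 155/64

Δ: Δ0=1/2, Δ1=2
row 1: diag=6, rhs=9; c'=1/6, d'=3/2
back: M1=3/2
M: M0=0, M1=3/2, M2=0
seg 0: a=2, c=M0/2=0, d=(M1−M0)/(6·2)=1/8, b=Δ0−h0·(2M0+M1)/6=0
seg 1: a=3, c=M1/2=3/4, d=(M2−M1)/(6·1)=-1/4, b=Δ1−h1·(2M1+M2)/6=3/2
t_q=3/2 → seg 0, τ=3/2; S=2+0·τ+0·τ²+1/8·τ³=155/64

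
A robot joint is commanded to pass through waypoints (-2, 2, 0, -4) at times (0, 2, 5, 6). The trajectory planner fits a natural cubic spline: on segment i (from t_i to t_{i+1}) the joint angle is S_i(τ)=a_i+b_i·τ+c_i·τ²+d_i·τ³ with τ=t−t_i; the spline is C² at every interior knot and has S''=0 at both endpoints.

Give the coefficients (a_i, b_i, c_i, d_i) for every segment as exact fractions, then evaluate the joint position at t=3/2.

  seg 0: a=-2 b=494/213 c=0 d=-17/213
  seg 1: a=2 b=290/213 c=-34/71 d=-14/213
  seg 2: a=0 b=-700/213 c=-76/71 d=76/213
S(3/2) = 687/568

Δ: Δ0=2, Δ1=-2/3, Δ2=-4
row 1: diag=10, rhs=-16; c'=3/10, d'=-8/5
row 2: denom=8−3·3/10=71/10; d'=(-20−3·-8/5)/(71/10)=-152/71
back: M2=-152/71
back: M1=-8/5−3/10·-152/71=-68/71
M: M0=0, M1=-68/71, M2=-152/71, M3=0
seg 0: a=-2, c=M0/2=0, d=(M1−M0)/(6·2)=-17/213, b=Δ0−h0·(2M0+M1)/6=494/213
seg 1: a=2, c=M1/2=-34/71, d=(M2−M1)/(6·3)=-14/213, b=Δ1−h1·(2M1+M2)/6=290/213
seg 2: a=0, c=M2/2=-76/71, d=(M3−M2)/(6·1)=76/213, b=Δ2−h2·(2M2+M3)/6=-700/213
t_q=3/2 → seg 0, τ=3/2; S=-2+494/213·τ+0·τ²+-17/213·τ³=687/568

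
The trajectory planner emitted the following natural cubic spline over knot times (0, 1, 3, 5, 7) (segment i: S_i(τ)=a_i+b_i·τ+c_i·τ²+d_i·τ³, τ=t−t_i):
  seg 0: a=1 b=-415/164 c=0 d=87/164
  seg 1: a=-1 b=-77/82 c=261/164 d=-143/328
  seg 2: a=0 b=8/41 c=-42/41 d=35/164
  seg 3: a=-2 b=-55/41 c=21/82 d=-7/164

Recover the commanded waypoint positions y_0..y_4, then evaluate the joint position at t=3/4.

y_0=1 y_1=-1 y_2=0 y_3=-2 y_4=-4
S(3/4) = -7075/10496

y_0 = S_0(0) = a_0 = 1
y_1 = S_1(0) = a_1 = -1
y_2 = S_2(0) = a_2 = 0
y_3 = S_3(0) = a_3 = -2
y_4 = S_3(2) = -4
t_q=3/4 is in segment 0 (τ=3/4); S_0(τ)=-7075/10496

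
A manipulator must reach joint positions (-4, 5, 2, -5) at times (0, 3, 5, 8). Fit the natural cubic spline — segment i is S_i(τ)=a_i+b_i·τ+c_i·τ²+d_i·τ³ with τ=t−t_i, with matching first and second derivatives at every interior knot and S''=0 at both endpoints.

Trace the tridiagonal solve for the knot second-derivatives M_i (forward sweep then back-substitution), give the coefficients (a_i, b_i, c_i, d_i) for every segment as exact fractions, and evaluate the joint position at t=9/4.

Δ: Δ0=3, Δ1=-3/2, Δ2=-7/3
row 1: diag=10, rhs=-27; c'=1/5, d'=-27/10
row 2: denom=10−2·1/5=48/5; d'=(-5−2·-27/10)/(48/5)=1/24
back: M2=1/24
back: M1=-27/10−1/5·1/24=-65/24
M: M0=0, M1=-65/24, M2=1/24, M3=0
seg 0: a=-4, c=M0/2=0, d=(M1−M0)/(6·3)=-65/432, b=Δ0−h0·(2M0+M1)/6=209/48
seg 1: a=5, c=M1/2=-65/48, d=(M2−M1)/(6·2)=11/48, b=Δ1−h1·(2M1+M2)/6=7/24
seg 2: a=2, c=M2/2=1/48, d=(M3−M2)/(6·3)=-1/432, b=Δ2−h2·(2M2+M3)/6=-19/8
t_q=9/4 → seg 0, τ=9/4; S=-4+209/48·τ+0·τ²+-65/432·τ³=4181/1024

  seg 0: a=-4 b=209/48 c=0 d=-65/432
  seg 1: a=5 b=7/24 c=-65/48 d=11/48
  seg 2: a=2 b=-19/8 c=1/48 d=-1/432
S(9/4) = 4181/1024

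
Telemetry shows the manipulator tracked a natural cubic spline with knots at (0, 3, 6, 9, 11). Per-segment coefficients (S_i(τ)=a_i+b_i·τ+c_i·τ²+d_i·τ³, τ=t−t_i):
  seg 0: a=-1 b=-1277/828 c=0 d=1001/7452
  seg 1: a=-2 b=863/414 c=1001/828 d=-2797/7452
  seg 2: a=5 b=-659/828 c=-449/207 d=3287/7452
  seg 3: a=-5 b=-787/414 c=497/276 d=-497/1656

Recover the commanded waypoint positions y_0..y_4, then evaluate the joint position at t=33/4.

y_0=-1 y_1=-2 y_2=5 y_3=-5 y_4=-4
S(33/4) = -16177/5888

y_0 = S_0(0) = a_0 = -1
y_1 = S_1(0) = a_1 = -2
y_2 = S_2(0) = a_2 = 5
y_3 = S_3(0) = a_3 = -5
y_4 = S_3(2) = -4
t_q=33/4 is in segment 2 (τ=9/4); S_2(τ)=-16177/5888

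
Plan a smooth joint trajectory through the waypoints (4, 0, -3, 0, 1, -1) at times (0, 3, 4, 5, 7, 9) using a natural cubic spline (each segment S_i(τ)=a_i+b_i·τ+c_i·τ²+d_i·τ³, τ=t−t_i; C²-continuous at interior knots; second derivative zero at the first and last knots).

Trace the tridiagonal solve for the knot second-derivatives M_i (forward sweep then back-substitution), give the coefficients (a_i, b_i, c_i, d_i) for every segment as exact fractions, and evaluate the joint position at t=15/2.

  seg 0: a=4 b=-151/3900 c=0 d=-187/1300
  seg 1: a=0 b=-7649/1950 c=-1683/1300 d=8647/3900
  seg 2: a=-3 b=109/780 c=1741/325 d=-749/300
  seg 3: a=0 b=6559/1950 c=-2773/1300 d=547/1560
  seg 4: a=1 b=-937/975 c=-19/650 d=19/3900
S(15/2) = 5333/10400

Δ: Δ0=-4/3, Δ1=-3, Δ2=3, Δ3=1/2, Δ4=-1
row 1: diag=8, rhs=-10; c'=1/8, d'=-5/4
row 2: denom=4−1·1/8=31/8; d'=(36−1·-5/4)/(31/8)=298/31
row 3: denom=6−1·8/31=178/31; d'=(-15−1·298/31)/(178/31)=-763/178
row 4: denom=8−2·31/89=650/89; d'=(-9−2·-763/178)/(650/89)=-19/325
back: M4=-19/325
back: M3=-763/178−31/89·-19/325=-2773/650
back: M2=298/31−8/31·-2773/650=3482/325
back: M1=-5/4−1/8·3482/325=-1683/650
M: M0=0, M1=-1683/650, M2=3482/325, M3=-2773/650, M4=-19/325, M5=0
seg 0: a=4, c=M0/2=0, d=(M1−M0)/(6·3)=-187/1300, b=Δ0−h0·(2M0+M1)/6=-151/3900
seg 1: a=0, c=M1/2=-1683/1300, d=(M2−M1)/(6·1)=8647/3900, b=Δ1−h1·(2M1+M2)/6=-7649/1950
seg 2: a=-3, c=M2/2=1741/325, d=(M3−M2)/(6·1)=-749/300, b=Δ2−h2·(2M2+M3)/6=109/780
seg 3: a=0, c=M3/2=-2773/1300, d=(M4−M3)/(6·2)=547/1560, b=Δ3−h3·(2M3+M4)/6=6559/1950
seg 4: a=1, c=M4/2=-19/650, d=(M5−M4)/(6·2)=19/3900, b=Δ4−h4·(2M4+M5)/6=-937/975
t_q=15/2 → seg 4, τ=1/2; S=1+-937/975·τ+-19/650·τ²+19/3900·τ³=5333/10400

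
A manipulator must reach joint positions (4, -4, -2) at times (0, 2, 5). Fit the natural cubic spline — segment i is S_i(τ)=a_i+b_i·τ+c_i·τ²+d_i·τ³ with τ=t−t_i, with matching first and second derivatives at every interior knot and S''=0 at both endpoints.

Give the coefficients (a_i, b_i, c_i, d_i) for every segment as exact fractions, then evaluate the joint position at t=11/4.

Δ: Δ0=-4, Δ1=2/3
row 1: diag=10, rhs=28; c'=3/10, d'=14/5
back: M1=14/5
M: M0=0, M1=14/5, M2=0
seg 0: a=4, c=M0/2=0, d=(M1−M0)/(6·2)=7/30, b=Δ0−h0·(2M0+M1)/6=-74/15
seg 1: a=-4, c=M1/2=7/5, d=(M2−M1)/(6·3)=-7/45, b=Δ1−h1·(2M1+M2)/6=-32/15
t_q=11/4 → seg 1, τ=3/4; S=-4+-32/15·τ+7/5·τ²+-7/45·τ³=-1561/320

  seg 0: a=4 b=-74/15 c=0 d=7/30
  seg 1: a=-4 b=-32/15 c=7/5 d=-7/45
S(11/4) = -1561/320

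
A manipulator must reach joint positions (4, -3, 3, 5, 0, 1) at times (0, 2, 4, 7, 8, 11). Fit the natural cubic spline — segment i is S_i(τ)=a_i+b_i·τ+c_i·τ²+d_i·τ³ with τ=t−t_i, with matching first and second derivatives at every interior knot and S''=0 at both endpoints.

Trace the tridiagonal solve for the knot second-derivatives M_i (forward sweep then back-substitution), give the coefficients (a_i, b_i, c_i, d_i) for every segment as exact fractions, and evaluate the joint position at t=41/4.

Δ: Δ0=-7/2, Δ1=3, Δ2=2/3, Δ3=-5, Δ4=1/3
row 1: diag=8, rhs=39; c'=1/4, d'=39/8
row 2: denom=10−2·1/4=19/2; d'=(-14−2·39/8)/(19/2)=-5/2
row 3: denom=8−3·6/19=134/19; d'=(-34−3·-5/2)/(134/19)=-1007/268
row 4: denom=8−1·19/134=1053/134; d'=(32−1·-1007/268)/(1053/134)=9583/2106
back: M4=9583/2106
back: M3=-1007/268−19/134·9583/2106=-4636/1053
back: M2=-5/2−6/19·-4636/1053=-779/702
back: M1=39/8−1/4·-779/702=3617/702
M: M0=0, M1=3617/702, M2=-779/702, M3=-4636/1053, M4=9583/2106, M5=0
seg 0: a=4, c=M0/2=0, d=(M1−M0)/(6·2)=3617/8424, b=Δ0−h0·(2M0+M1)/6=-5494/1053
seg 1: a=-3, c=M1/2=3617/1404, d=(M2−M1)/(6·2)=-1099/2106, b=Δ1−h1·(2M1+M2)/6=-137/2106
seg 2: a=3, c=M2/2=-779/1404, d=(M3−M2)/(6·3)=-6935/37908, b=Δ2−h2·(2M2+M3)/6=8377/2106
seg 3: a=5, c=M3/2=-2318/1053, d=(M4−M3)/(6·1)=2095/1404, b=Δ3−h3·(2M3+M4)/6=-18073/4212
seg 4: a=0, c=M4/2=9583/4212, d=(M5−M4)/(6·3)=-9583/37908, b=Δ4−h4·(2M4+M5)/6=-8881/2106
t_q=41/4 → seg 4, τ=9/4; S=0+-8881/2106·τ+9583/4212·τ²+-9583/37908·τ³=-25451/29952

  seg 0: a=4 b=-5494/1053 c=0 d=3617/8424
  seg 1: a=-3 b=-137/2106 c=3617/1404 d=-1099/2106
  seg 2: a=3 b=8377/2106 c=-779/1404 d=-6935/37908
  seg 3: a=5 b=-18073/4212 c=-2318/1053 d=2095/1404
  seg 4: a=0 b=-8881/2106 c=9583/4212 d=-9583/37908
S(41/4) = -25451/29952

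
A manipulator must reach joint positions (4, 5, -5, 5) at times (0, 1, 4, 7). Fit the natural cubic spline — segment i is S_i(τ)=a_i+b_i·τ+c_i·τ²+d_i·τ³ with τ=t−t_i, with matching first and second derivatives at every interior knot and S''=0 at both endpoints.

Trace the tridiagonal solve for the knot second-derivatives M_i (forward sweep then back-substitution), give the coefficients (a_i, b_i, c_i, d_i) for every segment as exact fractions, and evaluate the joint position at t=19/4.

  seg 0: a=4 b=53/29 c=0 d=-24/29
  seg 1: a=5 b=-19/29 c=-72/29 d=415/783
  seg 2: a=-5 b=-36/29 c=199/87 d=-199/783
S(19/4) = -8819/1856

Δ: Δ0=1, Δ1=-10/3, Δ2=10/3
row 1: diag=8, rhs=-26; c'=3/8, d'=-13/4
row 2: denom=12−3·3/8=87/8; d'=(40−3·-13/4)/(87/8)=398/87
back: M2=398/87
back: M1=-13/4−3/8·398/87=-144/29
M: M0=0, M1=-144/29, M2=398/87, M3=0
seg 0: a=4, c=M0/2=0, d=(M1−M0)/(6·1)=-24/29, b=Δ0−h0·(2M0+M1)/6=53/29
seg 1: a=5, c=M1/2=-72/29, d=(M2−M1)/(6·3)=415/783, b=Δ1−h1·(2M1+M2)/6=-19/29
seg 2: a=-5, c=M2/2=199/87, d=(M3−M2)/(6·3)=-199/783, b=Δ2−h2·(2M2+M3)/6=-36/29
t_q=19/4 → seg 2, τ=3/4; S=-5+-36/29·τ+199/87·τ²+-199/783·τ³=-8819/1856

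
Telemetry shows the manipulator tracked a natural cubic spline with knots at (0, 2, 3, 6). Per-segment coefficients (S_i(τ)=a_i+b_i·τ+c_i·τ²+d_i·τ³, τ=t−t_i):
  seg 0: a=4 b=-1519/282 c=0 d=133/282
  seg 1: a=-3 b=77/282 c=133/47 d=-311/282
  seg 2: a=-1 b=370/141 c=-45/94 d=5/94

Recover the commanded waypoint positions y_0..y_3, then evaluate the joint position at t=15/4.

y_0 = S_0(0) = a_0 = 4
y_1 = S_1(0) = a_1 = -3
y_2 = S_2(0) = a_2 = -1
y_3 = S_2(3) = 4
t_q=15/4 is in segment 2 (τ=3/4); S_2(τ)=4339/6016

y_0=4 y_1=-3 y_2=-1 y_3=4
S(15/4) = 4339/6016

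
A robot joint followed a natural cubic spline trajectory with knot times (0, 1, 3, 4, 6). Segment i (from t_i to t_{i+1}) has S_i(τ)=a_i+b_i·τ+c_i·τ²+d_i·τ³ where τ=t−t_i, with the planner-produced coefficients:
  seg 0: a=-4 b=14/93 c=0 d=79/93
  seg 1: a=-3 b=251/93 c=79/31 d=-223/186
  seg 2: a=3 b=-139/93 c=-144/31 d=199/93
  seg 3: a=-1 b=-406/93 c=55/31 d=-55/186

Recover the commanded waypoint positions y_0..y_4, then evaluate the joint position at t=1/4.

y_0=-4 y_1=-3 y_2=3 y_3=-1 y_4=-5
S(1/4) = -7835/1984

y_0 = S_0(0) = a_0 = -4
y_1 = S_1(0) = a_1 = -3
y_2 = S_2(0) = a_2 = 3
y_3 = S_3(0) = a_3 = -1
y_4 = S_3(2) = -5
t_q=1/4 is in segment 0 (τ=1/4); S_0(τ)=-7835/1984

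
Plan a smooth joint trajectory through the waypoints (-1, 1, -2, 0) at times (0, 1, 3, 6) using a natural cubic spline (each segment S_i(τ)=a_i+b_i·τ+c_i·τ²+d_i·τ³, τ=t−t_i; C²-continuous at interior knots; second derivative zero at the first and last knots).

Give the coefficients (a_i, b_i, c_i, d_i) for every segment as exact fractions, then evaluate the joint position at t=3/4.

Δ: Δ0=2, Δ1=-3/2, Δ2=2/3
row 1: diag=6, rhs=-21; c'=1/3, d'=-7/2
row 2: denom=10−2·1/3=28/3; d'=(13−2·-7/2)/(28/3)=15/7
back: M2=15/7
back: M1=-7/2−1/3·15/7=-59/14
M: M0=0, M1=-59/14, M2=15/7, M3=0
seg 0: a=-1, c=M0/2=0, d=(M1−M0)/(6·1)=-59/84, b=Δ0−h0·(2M0+M1)/6=227/84
seg 1: a=1, c=M1/2=-59/28, d=(M2−M1)/(6·2)=89/168, b=Δ1−h1·(2M1+M2)/6=25/42
seg 2: a=-2, c=M2/2=15/14, d=(M3−M2)/(6·3)=-5/42, b=Δ2−h2·(2M2+M3)/6=-31/21
t_q=3/4 → seg 0, τ=3/4; S=-1+227/84·τ+0·τ²+-59/84·τ³=187/256

  seg 0: a=-1 b=227/84 c=0 d=-59/84
  seg 1: a=1 b=25/42 c=-59/28 d=89/168
  seg 2: a=-2 b=-31/21 c=15/14 d=-5/42
S(3/4) = 187/256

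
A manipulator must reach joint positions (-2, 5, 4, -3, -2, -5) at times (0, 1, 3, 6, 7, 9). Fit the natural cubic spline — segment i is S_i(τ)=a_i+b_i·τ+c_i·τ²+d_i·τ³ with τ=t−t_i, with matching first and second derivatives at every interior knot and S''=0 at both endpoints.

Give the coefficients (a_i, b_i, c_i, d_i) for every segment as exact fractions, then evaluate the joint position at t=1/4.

  seg 0: a=-2 b=28453/3462 c=0 d=-4219/3462
  seg 1: a=5 b=7898/1731 c=-4219/1154 d=7787/13848
  seg 2: a=4 b=-11471/3462 c=-651/2308 d=1405/6924
  seg 3: a=-3 b=3275/6924 c=891/577 d=-7043/6924
  seg 4: a=-2 b=1765/3462 c=-3479/2308 d=3479/13848
S(1/4) = 2631/73856

Δ: Δ0=7, Δ1=-1/2, Δ2=-7/3, Δ3=1, Δ4=-3/2
row 1: diag=6, rhs=-45; c'=1/3, d'=-15/2
row 2: denom=10−2·1/3=28/3; d'=(-11−2·-15/2)/(28/3)=3/7
row 3: denom=8−3·9/28=197/28; d'=(20−3·3/7)/(197/28)=524/197
row 4: denom=6−1·28/197=1154/197; d'=(-15−1·524/197)/(1154/197)=-3479/1154
back: M4=-3479/1154
back: M3=524/197−28/197·-3479/1154=1782/577
back: M2=3/7−9/28·1782/577=-651/1154
back: M1=-15/2−1/3·-651/1154=-4219/577
M: M0=0, M1=-4219/577, M2=-651/1154, M3=1782/577, M4=-3479/1154, M5=0
seg 0: a=-2, c=M0/2=0, d=(M1−M0)/(6·1)=-4219/3462, b=Δ0−h0·(2M0+M1)/6=28453/3462
seg 1: a=5, c=M1/2=-4219/1154, d=(M2−M1)/(6·2)=7787/13848, b=Δ1−h1·(2M1+M2)/6=7898/1731
seg 2: a=4, c=M2/2=-651/2308, d=(M3−M2)/(6·3)=1405/6924, b=Δ2−h2·(2M2+M3)/6=-11471/3462
seg 3: a=-3, c=M3/2=891/577, d=(M4−M3)/(6·1)=-7043/6924, b=Δ3−h3·(2M3+M4)/6=3275/6924
seg 4: a=-2, c=M4/2=-3479/2308, d=(M5−M4)/(6·2)=3479/13848, b=Δ4−h4·(2M4+M5)/6=1765/3462
t_q=1/4 → seg 0, τ=1/4; S=-2+28453/3462·τ+0·τ²+-4219/3462·τ³=2631/73856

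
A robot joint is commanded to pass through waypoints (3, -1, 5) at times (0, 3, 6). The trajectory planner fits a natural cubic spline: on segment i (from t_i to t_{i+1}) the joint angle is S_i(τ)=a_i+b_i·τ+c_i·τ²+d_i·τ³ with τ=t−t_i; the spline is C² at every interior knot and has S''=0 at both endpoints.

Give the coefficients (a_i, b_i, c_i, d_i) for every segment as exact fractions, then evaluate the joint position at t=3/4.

  seg 0: a=3 b=-13/6 c=0 d=5/54
  seg 1: a=-1 b=1/3 c=5/6 d=-5/54
S(3/4) = 181/128

Δ: Δ0=-4/3, Δ1=2
row 1: diag=12, rhs=20; c'=1/4, d'=5/3
back: M1=5/3
M: M0=0, M1=5/3, M2=0
seg 0: a=3, c=M0/2=0, d=(M1−M0)/(6·3)=5/54, b=Δ0−h0·(2M0+M1)/6=-13/6
seg 1: a=-1, c=M1/2=5/6, d=(M2−M1)/(6·3)=-5/54, b=Δ1−h1·(2M1+M2)/6=1/3
t_q=3/4 → seg 0, τ=3/4; S=3+-13/6·τ+0·τ²+5/54·τ³=181/128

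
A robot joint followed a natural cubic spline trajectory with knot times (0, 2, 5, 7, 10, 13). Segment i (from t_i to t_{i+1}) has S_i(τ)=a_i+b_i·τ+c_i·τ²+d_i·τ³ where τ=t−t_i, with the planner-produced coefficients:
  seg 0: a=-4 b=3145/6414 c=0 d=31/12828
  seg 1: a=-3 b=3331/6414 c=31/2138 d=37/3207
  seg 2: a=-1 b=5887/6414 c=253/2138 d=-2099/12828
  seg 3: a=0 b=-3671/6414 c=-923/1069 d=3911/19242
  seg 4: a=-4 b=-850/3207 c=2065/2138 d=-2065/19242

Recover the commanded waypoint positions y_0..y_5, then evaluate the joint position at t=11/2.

y_0 = S_0(0) = a_0 = -4
y_1 = S_1(0) = a_1 = -3
y_2 = S_2(0) = a_2 = -1
y_3 = S_3(0) = a_3 = 0
y_4 = S_4(0) = a_4 = -4
y_5 = S_4(3) = 1
t_q=11/2 is in segment 2 (τ=1/2); S_2(τ)=-18197/34208

y_0=-4 y_1=-3 y_2=-1 y_3=0 y_4=-4 y_5=1
S(11/2) = -18197/34208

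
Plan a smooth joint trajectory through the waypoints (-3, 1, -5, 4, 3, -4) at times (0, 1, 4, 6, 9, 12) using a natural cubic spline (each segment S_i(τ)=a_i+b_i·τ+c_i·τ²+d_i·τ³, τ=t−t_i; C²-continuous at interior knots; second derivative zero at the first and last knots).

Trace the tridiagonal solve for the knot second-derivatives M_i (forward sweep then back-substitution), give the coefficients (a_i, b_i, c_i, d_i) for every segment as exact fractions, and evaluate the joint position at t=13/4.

  seg 0: a=-3 b=1523/294 c=0 d=-347/294
  seg 1: a=1 b=241/147 c=-347/98 d=2053/2646
  seg 2: a=-5 b=395/294 c=506/147 d=-137/147
  seg 3: a=4 b=55/14 c=-316/147 d=643/2646
  seg 4: a=3 b=-118/49 c=11/294 d=-11/2646
S(13/4) = -27589/6272

Δ: Δ0=4, Δ1=-2, Δ2=9/2, Δ3=-1/3, Δ4=-7/3
row 1: diag=8, rhs=-36; c'=3/8, d'=-9/2
row 2: denom=10−3·3/8=71/8; d'=(39−3·-9/2)/(71/8)=420/71
row 3: denom=10−2·16/71=678/71; d'=(-29−2·420/71)/(678/71)=-2899/678
row 4: denom=12−3·71/226=2499/226; d'=(-12−3·-2899/678)/(2499/226)=11/147
back: M4=11/147
back: M3=-2899/678−71/226·11/147=-632/147
back: M2=420/71−16/71·-632/147=1012/147
back: M1=-9/2−3/8·1012/147=-347/49
M: M0=0, M1=-347/49, M2=1012/147, M3=-632/147, M4=11/147, M5=0
seg 0: a=-3, c=M0/2=0, d=(M1−M0)/(6·1)=-347/294, b=Δ0−h0·(2M0+M1)/6=1523/294
seg 1: a=1, c=M1/2=-347/98, d=(M2−M1)/(6·3)=2053/2646, b=Δ1−h1·(2M1+M2)/6=241/147
seg 2: a=-5, c=M2/2=506/147, d=(M3−M2)/(6·2)=-137/147, b=Δ2−h2·(2M2+M3)/6=395/294
seg 3: a=4, c=M3/2=-316/147, d=(M4−M3)/(6·3)=643/2646, b=Δ3−h3·(2M3+M4)/6=55/14
seg 4: a=3, c=M4/2=11/294, d=(M5−M4)/(6·3)=-11/2646, b=Δ4−h4·(2M4+M5)/6=-118/49
t_q=13/4 → seg 1, τ=9/4; S=1+241/147·τ+-347/98·τ²+2053/2646·τ³=-27589/6272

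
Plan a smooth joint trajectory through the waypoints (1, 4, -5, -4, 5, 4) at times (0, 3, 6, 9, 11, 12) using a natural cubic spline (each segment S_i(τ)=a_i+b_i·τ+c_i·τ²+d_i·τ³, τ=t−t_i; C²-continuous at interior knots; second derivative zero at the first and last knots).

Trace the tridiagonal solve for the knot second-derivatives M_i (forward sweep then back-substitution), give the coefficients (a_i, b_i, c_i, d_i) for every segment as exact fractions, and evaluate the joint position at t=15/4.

Δ: Δ0=1, Δ1=-3, Δ2=1/3, Δ3=9/2, Δ4=-1
row 1: diag=12, rhs=-24; c'=1/4, d'=-2
row 2: denom=12−3·1/4=45/4; d'=(20−3·-2)/(45/4)=104/45
row 3: denom=10−3·4/15=46/5; d'=(25−3·104/45)/(46/5)=271/138
row 4: denom=6−2·5/23=128/23; d'=(-33−2·271/138)/(128/23)=-637/96
back: M4=-637/96
back: M3=271/138−5/23·-637/96=109/32
back: M2=104/45−4/15·109/32=101/72
back: M1=-2−1/4·101/72=-677/288
M: M0=0, M1=-677/288, M2=101/72, M3=109/32, M4=-637/96, M5=0
seg 0: a=1, c=M0/2=0, d=(M1−M0)/(6·3)=-677/5184, b=Δ0−h0·(2M0+M1)/6=1253/576
seg 1: a=4, c=M1/2=-677/576, d=(M2−M1)/(6·3)=1081/5184, b=Δ1−h1·(2M1+M2)/6=-389/288
seg 2: a=-5, c=M2/2=101/144, d=(M3−M2)/(6·3)=577/5184, b=Δ2−h2·(2M2+M3)/6=-1597/576
seg 3: a=-4, c=M3/2=109/64, d=(M4−M3)/(6·2)=-241/288, b=Δ3−h3·(2M3+M4)/6=1279/288
seg 4: a=5, c=M4/2=-637/192, d=(M5−M4)/(6·1)=637/576, b=Δ4−h4·(2M4+M5)/6=349/288
t_q=15/4 → seg 1, τ=3/4; S=4+-389/288·τ+-677/576·τ²+1081/5184·τ³=9887/4096

  seg 0: a=1 b=1253/576 c=0 d=-677/5184
  seg 1: a=4 b=-389/288 c=-677/576 d=1081/5184
  seg 2: a=-5 b=-1597/576 c=101/144 d=577/5184
  seg 3: a=-4 b=1279/288 c=109/64 d=-241/288
  seg 4: a=5 b=349/288 c=-637/192 d=637/576
S(15/4) = 9887/4096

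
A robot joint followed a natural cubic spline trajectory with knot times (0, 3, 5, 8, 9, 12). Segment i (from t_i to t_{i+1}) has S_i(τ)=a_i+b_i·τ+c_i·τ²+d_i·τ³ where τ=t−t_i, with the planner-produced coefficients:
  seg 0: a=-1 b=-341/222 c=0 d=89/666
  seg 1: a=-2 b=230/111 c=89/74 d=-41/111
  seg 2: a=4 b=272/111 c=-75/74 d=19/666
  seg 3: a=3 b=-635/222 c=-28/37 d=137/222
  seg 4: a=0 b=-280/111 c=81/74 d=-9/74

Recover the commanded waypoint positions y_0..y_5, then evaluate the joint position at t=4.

y_0 = S_0(0) = a_0 = -1
y_1 = S_1(0) = a_1 = -2
y_2 = S_2(0) = a_2 = 4
y_3 = S_3(0) = a_3 = 3
y_4 = S_4(0) = a_4 = 0
y_5 = S_4(3) = -1
t_q=4 is in segment 1 (τ=1); S_1(τ)=67/74

y_0=-1 y_1=-2 y_2=4 y_3=3 y_4=0 y_5=-1
S(4) = 67/74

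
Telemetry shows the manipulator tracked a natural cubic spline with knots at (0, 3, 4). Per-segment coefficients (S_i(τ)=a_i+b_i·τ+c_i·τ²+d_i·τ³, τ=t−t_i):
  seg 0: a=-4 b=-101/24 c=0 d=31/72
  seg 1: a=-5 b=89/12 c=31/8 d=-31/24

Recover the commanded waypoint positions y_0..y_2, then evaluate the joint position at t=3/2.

y_0 = S_0(0) = a_0 = -4
y_1 = S_1(0) = a_1 = -5
y_2 = S_1(1) = 5
t_q=3/2 is in segment 0 (τ=3/2); S_0(τ)=-567/64

y_0=-4 y_1=-5 y_2=5
S(3/2) = -567/64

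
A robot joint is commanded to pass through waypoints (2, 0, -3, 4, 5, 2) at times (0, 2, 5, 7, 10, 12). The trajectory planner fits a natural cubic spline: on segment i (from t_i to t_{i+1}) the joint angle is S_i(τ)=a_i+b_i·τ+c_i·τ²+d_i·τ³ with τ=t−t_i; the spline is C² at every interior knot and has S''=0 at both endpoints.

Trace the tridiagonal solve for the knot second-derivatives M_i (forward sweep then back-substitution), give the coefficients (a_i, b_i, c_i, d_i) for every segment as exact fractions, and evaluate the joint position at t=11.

  seg 0: a=2 b=-5110/7881 c=0 d=-2771/31524
  seg 1: a=0 b=-13423/7881 c=-2771/5254 d=36023/141858
  seg 2: a=-3 b=31345/15762 c=13855/7881 d=-427/852
  seg 3: a=4 b=15797/5254 c=-19687/15762 d=8462/70929
  seg 4: a=5 b=-6653/5254 c=-921/5254 d=307/10508
S(11) = 37699/10508

Δ: Δ0=-1, Δ1=-1, Δ2=7/2, Δ3=1/3, Δ4=-3/2
row 1: diag=10, rhs=0; c'=3/10, d'=0
row 2: denom=10−3·3/10=91/10; d'=(27−3·0)/(91/10)=270/91
row 3: denom=10−2·20/91=870/91; d'=(-19−2·270/91)/(870/91)=-2269/870
row 4: denom=10−3·91/290=2627/290; d'=(-11−3·-2269/870)/(2627/290)=-921/2627
back: M4=-921/2627
back: M3=-2269/870−91/290·-921/2627=-19687/7881
back: M2=270/91−20/91·-19687/7881=27710/7881
back: M1=0−3/10·27710/7881=-2771/2627
M: M0=0, M1=-2771/2627, M2=27710/7881, M3=-19687/7881, M4=-921/2627, M5=0
seg 0: a=2, c=M0/2=0, d=(M1−M0)/(6·2)=-2771/31524, b=Δ0−h0·(2M0+M1)/6=-5110/7881
seg 1: a=0, c=M1/2=-2771/5254, d=(M2−M1)/(6·3)=36023/141858, b=Δ1−h1·(2M1+M2)/6=-13423/7881
seg 2: a=-3, c=M2/2=13855/7881, d=(M3−M2)/(6·2)=-427/852, b=Δ2−h2·(2M2+M3)/6=31345/15762
seg 3: a=4, c=M3/2=-19687/15762, d=(M4−M3)/(6·3)=8462/70929, b=Δ3−h3·(2M3+M4)/6=15797/5254
seg 4: a=5, c=M4/2=-921/5254, d=(M5−M4)/(6·2)=307/10508, b=Δ4−h4·(2M4+M5)/6=-6653/5254
t_q=11 → seg 4, τ=1; S=5+-6653/5254·τ+-921/5254·τ²+307/10508·τ³=37699/10508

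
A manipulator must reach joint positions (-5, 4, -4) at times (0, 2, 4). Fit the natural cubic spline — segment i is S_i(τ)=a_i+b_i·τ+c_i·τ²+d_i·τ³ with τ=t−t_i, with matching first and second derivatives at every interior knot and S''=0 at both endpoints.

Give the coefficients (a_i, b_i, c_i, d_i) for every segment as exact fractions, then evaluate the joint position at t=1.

Δ: Δ0=9/2, Δ1=-4
row 1: diag=8, rhs=-51; c'=1/4, d'=-51/8
back: M1=-51/8
M: M0=0, M1=-51/8, M2=0
seg 0: a=-5, c=M0/2=0, d=(M1−M0)/(6·2)=-17/32, b=Δ0−h0·(2M0+M1)/6=53/8
seg 1: a=4, c=M1/2=-51/16, d=(M2−M1)/(6·2)=17/32, b=Δ1−h1·(2M1+M2)/6=1/4
t_q=1 → seg 0, τ=1; S=-5+53/8·τ+0·τ²+-17/32·τ³=35/32

  seg 0: a=-5 b=53/8 c=0 d=-17/32
  seg 1: a=4 b=1/4 c=-51/16 d=17/32
S(1) = 35/32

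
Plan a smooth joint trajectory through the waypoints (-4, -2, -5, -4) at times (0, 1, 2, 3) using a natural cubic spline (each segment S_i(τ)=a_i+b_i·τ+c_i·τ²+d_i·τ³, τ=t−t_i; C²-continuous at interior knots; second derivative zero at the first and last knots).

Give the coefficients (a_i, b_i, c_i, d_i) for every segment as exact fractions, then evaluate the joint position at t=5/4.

  seg 0: a=-4 b=18/5 c=0 d=-8/5
  seg 1: a=-2 b=-6/5 c=-24/5 d=3
  seg 2: a=-5 b=-9/5 c=21/5 d=-7/5
S(5/4) = -817/320

Δ: Δ0=2, Δ1=-3, Δ2=1
row 1: diag=4, rhs=-30; c'=1/4, d'=-15/2
row 2: denom=4−1·1/4=15/4; d'=(24−1·-15/2)/(15/4)=42/5
back: M2=42/5
back: M1=-15/2−1/4·42/5=-48/5
M: M0=0, M1=-48/5, M2=42/5, M3=0
seg 0: a=-4, c=M0/2=0, d=(M1−M0)/(6·1)=-8/5, b=Δ0−h0·(2M0+M1)/6=18/5
seg 1: a=-2, c=M1/2=-24/5, d=(M2−M1)/(6·1)=3, b=Δ1−h1·(2M1+M2)/6=-6/5
seg 2: a=-5, c=M2/2=21/5, d=(M3−M2)/(6·1)=-7/5, b=Δ2−h2·(2M2+M3)/6=-9/5
t_q=5/4 → seg 1, τ=1/4; S=-2+-6/5·τ+-24/5·τ²+3·τ³=-817/320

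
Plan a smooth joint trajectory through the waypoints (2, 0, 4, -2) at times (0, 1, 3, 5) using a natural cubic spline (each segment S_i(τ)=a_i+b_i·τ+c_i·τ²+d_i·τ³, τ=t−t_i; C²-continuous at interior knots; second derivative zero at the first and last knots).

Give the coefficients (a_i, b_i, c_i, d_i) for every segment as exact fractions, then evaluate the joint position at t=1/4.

Δ: Δ0=-2, Δ1=2, Δ2=-3
row 1: diag=6, rhs=24; c'=1/3, d'=4
row 2: denom=8−2·1/3=22/3; d'=(-30−2·4)/(22/3)=-57/11
back: M2=-57/11
back: M1=4−1/3·-57/11=63/11
M: M0=0, M1=63/11, M2=-57/11, M3=0
seg 0: a=2, c=M0/2=0, d=(M1−M0)/(6·1)=21/22, b=Δ0−h0·(2M0+M1)/6=-65/22
seg 1: a=0, c=M1/2=63/22, d=(M2−M1)/(6·2)=-10/11, b=Δ1−h1·(2M1+M2)/6=-1/11
seg 2: a=4, c=M2/2=-57/22, d=(M3−M2)/(6·2)=19/44, b=Δ2−h2·(2M2+M3)/6=5/11
t_q=1/4 → seg 0, τ=1/4; S=2+-65/22·τ+0·τ²+21/22·τ³=1797/1408

  seg 0: a=2 b=-65/22 c=0 d=21/22
  seg 1: a=0 b=-1/11 c=63/22 d=-10/11
  seg 2: a=4 b=5/11 c=-57/22 d=19/44
S(1/4) = 1797/1408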